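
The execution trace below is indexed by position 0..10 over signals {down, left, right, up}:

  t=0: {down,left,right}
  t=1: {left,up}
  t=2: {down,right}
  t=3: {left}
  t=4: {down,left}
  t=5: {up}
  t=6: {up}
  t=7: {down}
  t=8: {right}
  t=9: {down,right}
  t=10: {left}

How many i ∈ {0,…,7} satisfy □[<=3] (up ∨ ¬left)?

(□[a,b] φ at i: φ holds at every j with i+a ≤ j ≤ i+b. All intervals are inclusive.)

2

Evaluate at each i in [0,7]:
  i=0: ✗ (fails at j=0)
  i=1: ✗ (fails at j=3)
  i=2: ✗ (fails at j=3)
  i=3: ✗ (fails at j=3)
  i=4: ✗ (fails at j=4)
  i=5: ✓ (all of [5,8])
  i=6: ✓ (all of [6,9])
  i=7: ✗ (fails at j=10)
Positions where it holds: {5, 6} → 2.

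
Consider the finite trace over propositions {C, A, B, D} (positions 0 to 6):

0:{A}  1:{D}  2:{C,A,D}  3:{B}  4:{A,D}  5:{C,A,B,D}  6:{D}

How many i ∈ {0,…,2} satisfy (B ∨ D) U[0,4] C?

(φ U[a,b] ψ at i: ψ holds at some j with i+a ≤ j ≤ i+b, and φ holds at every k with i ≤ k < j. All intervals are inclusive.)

Evaluate at each i in [0,2]:
  i=0: ✗ (lhs fails at k=0 before rhs at j=2)
  i=1: ✓ (rhs at j=2; lhs holds on [1,1])
  i=2: ✓ (rhs at j=2)
Positions where it holds: {1, 2} → 2.

2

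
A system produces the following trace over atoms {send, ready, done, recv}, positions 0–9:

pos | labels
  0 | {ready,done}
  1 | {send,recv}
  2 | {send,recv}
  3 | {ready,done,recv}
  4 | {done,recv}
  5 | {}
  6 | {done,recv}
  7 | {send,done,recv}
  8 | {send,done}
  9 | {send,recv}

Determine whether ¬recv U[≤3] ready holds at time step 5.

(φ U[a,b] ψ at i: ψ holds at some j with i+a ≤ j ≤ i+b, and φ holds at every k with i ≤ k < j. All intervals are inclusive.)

Does not hold

Need some j in [5,8] with ready, and ¬recv at every k in [5,j-1].
  j=5: ready false.
  j=6: ready false.
  j=7: ready false.
  j=8: ready false.
No j in the window works → until fails.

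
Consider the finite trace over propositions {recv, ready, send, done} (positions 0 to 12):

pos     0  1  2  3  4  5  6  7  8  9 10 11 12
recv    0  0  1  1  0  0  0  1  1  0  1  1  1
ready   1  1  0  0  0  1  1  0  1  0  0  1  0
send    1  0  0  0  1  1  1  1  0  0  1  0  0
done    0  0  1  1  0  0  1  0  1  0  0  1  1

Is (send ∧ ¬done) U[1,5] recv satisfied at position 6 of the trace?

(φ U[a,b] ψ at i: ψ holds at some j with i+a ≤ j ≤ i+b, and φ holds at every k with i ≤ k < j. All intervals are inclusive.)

Need some j in [7,11] with recv, and (send ∧ ¬done) at every k in [6,j-1].
  j=7: recv holds, but (send ∧ ¬done) fails at k=6 → not this j.
  j=8: recv holds, but (send ∧ ¬done) fails at k=6 → not this j.
  j=9: recv false.
  j=10: recv holds, but (send ∧ ¬done) fails at k=6 → not this j.
  j=11: recv holds, but (send ∧ ¬done) fails at k=6 → not this j.
No j in the window works → until fails.

No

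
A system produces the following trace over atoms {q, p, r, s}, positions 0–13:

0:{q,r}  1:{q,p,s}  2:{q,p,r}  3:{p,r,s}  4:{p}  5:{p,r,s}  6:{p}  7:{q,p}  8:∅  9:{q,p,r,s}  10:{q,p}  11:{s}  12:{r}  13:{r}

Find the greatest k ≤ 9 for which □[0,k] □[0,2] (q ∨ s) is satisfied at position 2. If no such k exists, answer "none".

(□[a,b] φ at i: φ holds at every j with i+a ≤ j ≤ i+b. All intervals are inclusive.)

none

□[0,2] (q ∨ s) must hold from j=2 onward; find where it first fails.
  j=2: fails → no k works.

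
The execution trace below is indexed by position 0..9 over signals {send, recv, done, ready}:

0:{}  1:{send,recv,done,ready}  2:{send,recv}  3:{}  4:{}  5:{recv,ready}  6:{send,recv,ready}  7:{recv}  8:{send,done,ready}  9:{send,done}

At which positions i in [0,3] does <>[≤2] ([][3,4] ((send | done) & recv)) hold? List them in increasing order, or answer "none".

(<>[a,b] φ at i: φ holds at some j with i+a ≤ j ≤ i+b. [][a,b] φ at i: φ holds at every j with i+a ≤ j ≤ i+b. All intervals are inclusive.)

Evaluate at each i in [0,3]:
  i=0: ✗ (none in [0,2])
  i=1: ✗ (none in [1,3])
  i=2: ✗ (none in [2,4])
  i=3: ✗ (none in [3,5])

none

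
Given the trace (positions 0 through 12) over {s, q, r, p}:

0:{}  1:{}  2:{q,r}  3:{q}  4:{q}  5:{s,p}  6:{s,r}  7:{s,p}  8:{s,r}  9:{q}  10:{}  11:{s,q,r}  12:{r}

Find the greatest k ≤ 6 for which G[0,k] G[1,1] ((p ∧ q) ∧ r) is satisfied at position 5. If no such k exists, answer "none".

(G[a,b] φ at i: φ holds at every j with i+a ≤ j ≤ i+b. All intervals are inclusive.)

none

G[1,1] ((p ∧ q) ∧ r) must hold from j=5 onward; find where it first fails.
  j=5: fails → no k works.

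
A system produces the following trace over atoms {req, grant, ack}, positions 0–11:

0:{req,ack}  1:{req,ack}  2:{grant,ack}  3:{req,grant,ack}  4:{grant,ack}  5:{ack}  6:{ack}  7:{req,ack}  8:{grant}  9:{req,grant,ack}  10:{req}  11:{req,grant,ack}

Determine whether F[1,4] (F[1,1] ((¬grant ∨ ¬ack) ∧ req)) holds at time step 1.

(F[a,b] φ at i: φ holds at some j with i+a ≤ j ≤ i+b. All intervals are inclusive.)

Check F[1,1] ((¬grant ∨ ¬ack) ∧ req) at each j in [2,5]:
  j=2: fails (none in [3,3])
  j=3: fails (none in [4,4])
  j=4: fails (none in [5,5])
  j=5: fails (none in [6,6])
No position in the window satisfies it → formula fails.

No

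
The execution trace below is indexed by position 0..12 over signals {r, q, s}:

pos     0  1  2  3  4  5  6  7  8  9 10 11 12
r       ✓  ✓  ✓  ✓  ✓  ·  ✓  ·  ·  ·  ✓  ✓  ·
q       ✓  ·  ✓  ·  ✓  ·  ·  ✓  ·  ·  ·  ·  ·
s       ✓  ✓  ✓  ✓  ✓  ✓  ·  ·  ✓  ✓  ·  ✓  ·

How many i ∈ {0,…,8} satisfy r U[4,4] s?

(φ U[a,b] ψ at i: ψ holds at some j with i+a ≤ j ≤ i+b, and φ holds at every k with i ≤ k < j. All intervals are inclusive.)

2

Evaluate at each i in [0,8]:
  i=0: ✓ (rhs at j=4; lhs holds on [0,3])
  i=1: ✓ (rhs at j=5; lhs holds on [1,4])
  i=2: ✗ (no rhs in [6,6])
  i=3: ✗ (no rhs in [7,7])
  i=4: ✗ (lhs fails at k=5 before rhs at j=8)
  i=5: ✗ (lhs fails at k=5 before rhs at j=9)
  i=6: ✗ (no rhs in [10,10])
  i=7: ✗ (lhs fails at k=7 before rhs at j=11)
  i=8: ✗ (no rhs in [12,12])
Positions where it holds: {0, 1} → 2.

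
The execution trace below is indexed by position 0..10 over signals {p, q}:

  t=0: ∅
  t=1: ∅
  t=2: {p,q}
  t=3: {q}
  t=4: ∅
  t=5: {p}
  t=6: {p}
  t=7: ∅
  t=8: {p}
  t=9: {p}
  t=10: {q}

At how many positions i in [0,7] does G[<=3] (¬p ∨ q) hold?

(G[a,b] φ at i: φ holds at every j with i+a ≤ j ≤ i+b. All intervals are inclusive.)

Evaluate at each i in [0,7]:
  i=0: ✓ (all of [0,3])
  i=1: ✓ (all of [1,4])
  i=2: ✗ (fails at j=5)
  i=3: ✗ (fails at j=5)
  i=4: ✗ (fails at j=5)
  i=5: ✗ (fails at j=5)
  i=6: ✗ (fails at j=6)
  i=7: ✗ (fails at j=8)
Positions where it holds: {0, 1} → 2.

2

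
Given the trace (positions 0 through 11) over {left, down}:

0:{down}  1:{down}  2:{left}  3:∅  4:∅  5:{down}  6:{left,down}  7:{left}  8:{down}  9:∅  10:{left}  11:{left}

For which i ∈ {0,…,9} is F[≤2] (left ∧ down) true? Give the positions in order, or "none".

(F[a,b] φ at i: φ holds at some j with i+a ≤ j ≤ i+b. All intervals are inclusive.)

4, 5, 6

Evaluate at each i in [0,9]:
  i=0: ✗ (none in [0,2])
  i=1: ✗ (none in [1,3])
  i=2: ✗ (none in [2,4])
  i=3: ✗ (none in [3,5])
  i=4: ✓ (witness j=6)
  i=5: ✓ (witness j=6)
  i=6: ✓ (witness j=6)
  i=7: ✗ (none in [7,9])
  i=8: ✗ (none in [8,10])
  i=9: ✗ (none in [9,11])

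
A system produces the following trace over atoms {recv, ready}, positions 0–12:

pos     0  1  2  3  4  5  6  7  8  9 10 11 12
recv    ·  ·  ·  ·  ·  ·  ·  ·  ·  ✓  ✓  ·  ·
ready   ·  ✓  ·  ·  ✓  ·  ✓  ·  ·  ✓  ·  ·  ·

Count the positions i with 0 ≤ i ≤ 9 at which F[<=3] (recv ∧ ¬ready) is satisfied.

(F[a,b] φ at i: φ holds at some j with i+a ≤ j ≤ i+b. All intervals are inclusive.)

Evaluate at each i in [0,9]:
  i=0: ✗ (none in [0,3])
  i=1: ✗ (none in [1,4])
  i=2: ✗ (none in [2,5])
  i=3: ✗ (none in [3,6])
  i=4: ✗ (none in [4,7])
  i=5: ✗ (none in [5,8])
  i=6: ✗ (none in [6,9])
  i=7: ✓ (witness j=10)
  i=8: ✓ (witness j=10)
  i=9: ✓ (witness j=10)
Positions where it holds: {7, 8, 9} → 3.

3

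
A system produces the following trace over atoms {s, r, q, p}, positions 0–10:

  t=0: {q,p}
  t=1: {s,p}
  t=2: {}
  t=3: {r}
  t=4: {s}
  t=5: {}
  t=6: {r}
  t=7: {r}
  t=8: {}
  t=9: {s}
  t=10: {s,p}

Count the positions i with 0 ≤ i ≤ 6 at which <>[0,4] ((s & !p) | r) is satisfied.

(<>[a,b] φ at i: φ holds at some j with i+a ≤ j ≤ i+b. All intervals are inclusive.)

Evaluate at each i in [0,6]:
  i=0: ✓ (witness j=3)
  i=1: ✓ (witness j=3)
  i=2: ✓ (witness j=3)
  i=3: ✓ (witness j=3)
  i=4: ✓ (witness j=4)
  i=5: ✓ (witness j=6)
  i=6: ✓ (witness j=6)
Positions where it holds: {0, 1, 2, 3, 4, 5, 6} → 7.

7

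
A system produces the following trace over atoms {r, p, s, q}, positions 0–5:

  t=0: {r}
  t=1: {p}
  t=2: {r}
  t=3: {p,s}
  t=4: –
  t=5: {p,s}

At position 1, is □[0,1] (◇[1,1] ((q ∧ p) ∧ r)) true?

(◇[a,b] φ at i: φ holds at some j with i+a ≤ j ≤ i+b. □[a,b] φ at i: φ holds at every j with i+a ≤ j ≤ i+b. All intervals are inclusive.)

No

Check ◇[1,1] ((q ∧ p) ∧ r) at every j in [1,2]:
  j=1: fails (none in [2,2])
  j=2: fails (none in [3,3])
Fails at j=1 → formula fails.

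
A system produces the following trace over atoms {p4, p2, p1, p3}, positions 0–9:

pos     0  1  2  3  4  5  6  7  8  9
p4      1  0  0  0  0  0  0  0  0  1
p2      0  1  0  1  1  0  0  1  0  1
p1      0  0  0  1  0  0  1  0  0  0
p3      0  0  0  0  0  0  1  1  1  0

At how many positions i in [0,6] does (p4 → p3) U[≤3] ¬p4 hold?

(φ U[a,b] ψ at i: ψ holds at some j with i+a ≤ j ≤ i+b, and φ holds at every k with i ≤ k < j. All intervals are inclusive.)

6

Evaluate at each i in [0,6]:
  i=0: ✗ (lhs fails at k=0 before rhs at j=1)
  i=1: ✓ (rhs at j=1)
  i=2: ✓ (rhs at j=2)
  i=3: ✓ (rhs at j=3)
  i=4: ✓ (rhs at j=4)
  i=5: ✓ (rhs at j=5)
  i=6: ✓ (rhs at j=6)
Positions where it holds: {1, 2, 3, 4, 5, 6} → 6.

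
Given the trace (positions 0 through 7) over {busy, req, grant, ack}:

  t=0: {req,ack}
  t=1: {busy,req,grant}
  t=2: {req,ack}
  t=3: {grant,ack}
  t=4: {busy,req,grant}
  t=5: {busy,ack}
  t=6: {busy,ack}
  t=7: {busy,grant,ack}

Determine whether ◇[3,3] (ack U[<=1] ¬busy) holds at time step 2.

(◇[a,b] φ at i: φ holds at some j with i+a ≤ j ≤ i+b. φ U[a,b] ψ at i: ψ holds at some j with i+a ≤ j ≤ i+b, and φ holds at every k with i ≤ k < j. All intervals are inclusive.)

Does not hold

Check (ack U[<=1] ¬busy) at each j in [5,5]:
  j=5: fails
No position in the window satisfies it → formula fails.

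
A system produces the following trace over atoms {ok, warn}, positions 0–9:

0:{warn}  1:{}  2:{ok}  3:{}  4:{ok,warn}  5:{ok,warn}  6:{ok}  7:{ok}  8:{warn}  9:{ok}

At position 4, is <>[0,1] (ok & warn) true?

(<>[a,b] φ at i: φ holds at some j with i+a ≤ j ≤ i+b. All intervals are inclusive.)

Holds

Check (ok & warn) at each j in [4,5]:
  j=4: true
  j=5: true
Found at j=4 → formula holds.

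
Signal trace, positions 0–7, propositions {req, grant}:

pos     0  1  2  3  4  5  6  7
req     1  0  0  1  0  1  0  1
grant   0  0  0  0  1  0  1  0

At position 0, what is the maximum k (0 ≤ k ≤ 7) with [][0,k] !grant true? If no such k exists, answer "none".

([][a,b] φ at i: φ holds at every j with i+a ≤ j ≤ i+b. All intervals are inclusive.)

3

!grant must hold from j=0 onward; find where it first fails.
  j=0: holds
  j=1: holds
  j=2: holds
  j=3: holds
  j=4: fails
Holds on [0,3], so largest k = 3.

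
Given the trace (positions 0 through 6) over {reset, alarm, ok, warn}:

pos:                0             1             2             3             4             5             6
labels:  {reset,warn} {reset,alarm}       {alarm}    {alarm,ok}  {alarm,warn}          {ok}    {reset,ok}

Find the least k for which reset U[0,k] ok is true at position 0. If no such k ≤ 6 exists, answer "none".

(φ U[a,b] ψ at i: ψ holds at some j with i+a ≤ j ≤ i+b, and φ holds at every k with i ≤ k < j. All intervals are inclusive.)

none

Need earliest j ≥ 0 with ok, and reset at every k in [0,j-1].
  j=0: rhs fails.
  j=1: rhs fails.
  j=2: rhs fails.
  j=3: rhs holds but lhs fails at k=2.
  j=4: rhs fails.
  j=5: rhs holds but lhs fails at k=2.
  j=6: rhs holds but lhs fails at k=2.
No witness within the range → none.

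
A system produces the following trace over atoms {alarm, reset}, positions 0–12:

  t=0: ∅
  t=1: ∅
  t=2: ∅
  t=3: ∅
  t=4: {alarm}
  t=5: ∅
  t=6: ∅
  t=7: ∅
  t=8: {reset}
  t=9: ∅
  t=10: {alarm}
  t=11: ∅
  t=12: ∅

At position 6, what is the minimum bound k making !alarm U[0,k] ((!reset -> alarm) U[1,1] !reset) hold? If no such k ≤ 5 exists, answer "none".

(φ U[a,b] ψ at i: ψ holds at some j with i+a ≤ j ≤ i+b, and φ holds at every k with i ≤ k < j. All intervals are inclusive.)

2

Need earliest j ≥ 6 with ((!reset -> alarm) U[1,1] !reset), and !alarm at every k in [6,j-1].
  j=6: rhs fails.
  j=7: rhs fails.
  j=8: rhs holds; lhs holds on [6,7]. k = 2.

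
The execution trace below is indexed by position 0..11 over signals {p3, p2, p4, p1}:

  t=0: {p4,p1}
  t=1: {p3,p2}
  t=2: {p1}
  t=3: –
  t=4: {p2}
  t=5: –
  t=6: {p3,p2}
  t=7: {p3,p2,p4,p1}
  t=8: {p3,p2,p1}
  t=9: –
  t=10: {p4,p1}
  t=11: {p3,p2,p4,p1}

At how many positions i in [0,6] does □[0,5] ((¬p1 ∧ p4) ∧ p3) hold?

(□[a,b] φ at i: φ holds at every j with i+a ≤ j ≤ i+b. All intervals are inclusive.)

Evaluate at each i in [0,6]:
  i=0: ✗ (fails at j=0)
  i=1: ✗ (fails at j=1)
  i=2: ✗ (fails at j=2)
  i=3: ✗ (fails at j=3)
  i=4: ✗ (fails at j=4)
  i=5: ✗ (fails at j=5)
  i=6: ✗ (fails at j=6)
Positions where it holds: {} → 0.

0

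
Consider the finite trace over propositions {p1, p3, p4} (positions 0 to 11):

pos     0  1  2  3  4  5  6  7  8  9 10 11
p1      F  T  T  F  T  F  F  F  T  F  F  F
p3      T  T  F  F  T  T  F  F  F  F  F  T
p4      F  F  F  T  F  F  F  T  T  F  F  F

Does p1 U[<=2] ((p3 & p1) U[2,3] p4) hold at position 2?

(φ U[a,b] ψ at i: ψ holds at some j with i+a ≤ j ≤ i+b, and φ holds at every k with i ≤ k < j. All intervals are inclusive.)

No

Need some j in [2,4] with ((p3 & p1) U[2,3] p4), and p1 at every k in [2,j-1].
  j=2: ((p3 & p1) U[2,3] p4) — fails.
  j=3: ((p3 & p1) U[2,3] p4) — fails.
  j=4: ((p3 & p1) U[2,3] p4) — fails.
No j in the window works → until fails.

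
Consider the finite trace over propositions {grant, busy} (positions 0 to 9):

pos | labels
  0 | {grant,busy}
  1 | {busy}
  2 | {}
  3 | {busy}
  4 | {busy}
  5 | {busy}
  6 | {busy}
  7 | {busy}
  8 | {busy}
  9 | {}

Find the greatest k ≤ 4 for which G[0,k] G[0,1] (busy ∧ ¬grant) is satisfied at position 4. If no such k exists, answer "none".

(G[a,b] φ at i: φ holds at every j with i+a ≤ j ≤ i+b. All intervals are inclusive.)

3

G[0,1] (busy ∧ ¬grant) must hold from j=4 onward; find where it first fails.
  j=4: holds
  j=5: holds
  j=6: holds
  j=7: holds
  j=8: fails
Holds on [4,7], so largest k = 3.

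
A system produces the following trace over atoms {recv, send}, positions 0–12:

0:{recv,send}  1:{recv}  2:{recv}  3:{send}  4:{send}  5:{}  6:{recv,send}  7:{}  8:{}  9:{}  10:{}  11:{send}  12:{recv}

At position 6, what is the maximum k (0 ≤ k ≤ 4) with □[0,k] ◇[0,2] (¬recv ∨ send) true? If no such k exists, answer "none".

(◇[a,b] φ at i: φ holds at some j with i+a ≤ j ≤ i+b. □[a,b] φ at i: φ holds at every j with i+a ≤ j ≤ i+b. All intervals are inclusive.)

◇[0,2] (¬recv ∨ send) must hold from j=6 onward; find where it first fails.
  j=6: holds
  j=7: holds
  j=8: holds
  j=9: holds
  j=10: holds
Holds through j=10; largest k = 4.

4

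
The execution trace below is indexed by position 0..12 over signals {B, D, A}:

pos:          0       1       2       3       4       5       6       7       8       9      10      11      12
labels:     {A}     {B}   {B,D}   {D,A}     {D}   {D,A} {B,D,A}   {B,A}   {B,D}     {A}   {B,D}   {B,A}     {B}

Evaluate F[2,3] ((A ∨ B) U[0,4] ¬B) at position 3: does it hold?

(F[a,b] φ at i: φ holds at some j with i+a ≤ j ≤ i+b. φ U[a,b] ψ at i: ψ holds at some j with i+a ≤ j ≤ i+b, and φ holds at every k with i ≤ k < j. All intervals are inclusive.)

True

Check ((A ∨ B) U[0,4] ¬B) at each j in [5,6]:
  j=5: holds
  j=6: holds
Found at j=5 → formula holds.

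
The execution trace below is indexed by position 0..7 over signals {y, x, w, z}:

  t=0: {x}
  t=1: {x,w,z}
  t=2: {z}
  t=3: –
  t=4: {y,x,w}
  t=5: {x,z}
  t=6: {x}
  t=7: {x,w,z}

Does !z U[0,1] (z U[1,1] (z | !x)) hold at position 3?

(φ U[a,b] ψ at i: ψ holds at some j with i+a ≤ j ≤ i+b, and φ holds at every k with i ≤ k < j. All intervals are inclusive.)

Need some j in [3,4] with (z U[1,1] (z | !x)), and !z at every k in [3,j-1].
  j=3: (z U[1,1] (z | !x)) — fails.
  j=4: (z U[1,1] (z | !x)) — fails.
No j in the window works → until fails.

False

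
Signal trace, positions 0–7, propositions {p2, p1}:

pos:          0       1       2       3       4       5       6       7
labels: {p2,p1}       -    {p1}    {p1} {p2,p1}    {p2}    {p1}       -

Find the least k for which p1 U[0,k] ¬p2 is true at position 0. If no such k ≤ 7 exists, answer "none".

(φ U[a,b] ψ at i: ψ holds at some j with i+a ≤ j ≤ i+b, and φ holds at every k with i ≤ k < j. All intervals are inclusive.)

1

Need earliest j ≥ 0 with ¬p2, and p1 at every k in [0,j-1].
  j=0: rhs fails.
  j=1: rhs holds; lhs holds on [0,0]. k = 1.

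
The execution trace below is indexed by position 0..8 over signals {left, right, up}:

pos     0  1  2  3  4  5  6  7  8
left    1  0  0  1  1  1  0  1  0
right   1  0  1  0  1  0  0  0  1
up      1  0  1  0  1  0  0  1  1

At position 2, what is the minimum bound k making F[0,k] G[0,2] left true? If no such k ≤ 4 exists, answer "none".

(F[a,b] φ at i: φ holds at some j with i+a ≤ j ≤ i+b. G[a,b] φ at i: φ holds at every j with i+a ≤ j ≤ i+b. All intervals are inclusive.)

Scan j = 2,3,… for G[0,2] left:
  j=2: fails
  j=3: holds
First hit at j=3, so smallest k = 3-2 = 1.

1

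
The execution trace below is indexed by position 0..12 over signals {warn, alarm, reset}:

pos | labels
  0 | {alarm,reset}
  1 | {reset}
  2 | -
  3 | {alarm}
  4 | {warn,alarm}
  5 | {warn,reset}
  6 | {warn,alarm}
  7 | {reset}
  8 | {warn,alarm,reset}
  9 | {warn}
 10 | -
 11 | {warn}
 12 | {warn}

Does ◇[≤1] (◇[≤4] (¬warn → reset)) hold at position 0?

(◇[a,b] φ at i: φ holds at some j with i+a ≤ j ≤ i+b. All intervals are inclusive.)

Yes

Check ◇[≤4] (¬warn → reset) at each j in [0,1]:
  j=0: holds (witness at 0)
  j=1: holds (witness at 1)
Found at j=0 → formula holds.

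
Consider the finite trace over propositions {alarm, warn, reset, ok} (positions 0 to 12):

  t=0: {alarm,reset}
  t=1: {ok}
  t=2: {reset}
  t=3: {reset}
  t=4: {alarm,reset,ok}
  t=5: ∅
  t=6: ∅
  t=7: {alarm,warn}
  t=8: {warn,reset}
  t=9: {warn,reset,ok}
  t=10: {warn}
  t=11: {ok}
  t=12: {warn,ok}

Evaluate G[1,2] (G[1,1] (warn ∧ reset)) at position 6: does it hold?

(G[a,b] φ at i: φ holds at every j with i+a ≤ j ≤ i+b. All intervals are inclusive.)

Check G[1,1] (warn ∧ reset) at every j in [7,8]:
  j=7: holds on [8,8]
  j=8: holds on [9,9]
All positions satisfy it → formula holds.

Holds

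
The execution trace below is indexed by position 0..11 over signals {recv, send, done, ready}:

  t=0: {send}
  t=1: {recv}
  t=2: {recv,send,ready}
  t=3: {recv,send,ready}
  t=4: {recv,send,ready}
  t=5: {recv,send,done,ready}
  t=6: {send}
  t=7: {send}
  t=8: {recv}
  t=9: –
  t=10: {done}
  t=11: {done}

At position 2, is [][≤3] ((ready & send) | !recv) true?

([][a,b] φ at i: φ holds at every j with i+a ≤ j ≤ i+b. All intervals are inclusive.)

True

Check ((ready & send) | !recv) at every j in [2,5]:
  j=2: true
  j=3: true
  j=4: true
  j=5: true
All positions satisfy it → formula holds.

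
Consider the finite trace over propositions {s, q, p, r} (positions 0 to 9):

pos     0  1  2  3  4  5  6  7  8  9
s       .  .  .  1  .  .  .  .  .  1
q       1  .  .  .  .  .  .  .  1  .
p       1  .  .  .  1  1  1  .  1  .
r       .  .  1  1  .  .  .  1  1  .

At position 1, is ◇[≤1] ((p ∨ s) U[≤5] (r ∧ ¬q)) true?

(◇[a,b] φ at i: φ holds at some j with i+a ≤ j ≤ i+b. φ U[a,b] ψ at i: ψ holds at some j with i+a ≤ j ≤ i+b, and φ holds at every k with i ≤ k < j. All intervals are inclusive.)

True

Check ((p ∨ s) U[≤5] (r ∧ ¬q)) at each j in [1,2]:
  j=1: fails
  j=2: holds
Found at j=2 → formula holds.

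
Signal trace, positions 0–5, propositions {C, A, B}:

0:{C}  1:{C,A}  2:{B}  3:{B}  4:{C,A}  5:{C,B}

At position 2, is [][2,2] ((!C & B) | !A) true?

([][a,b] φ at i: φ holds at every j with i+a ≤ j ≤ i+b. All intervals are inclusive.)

Check ((!C & B) | !A) at every j in [4,4]:
  j=4: false
Fails at j=4 → formula fails.

False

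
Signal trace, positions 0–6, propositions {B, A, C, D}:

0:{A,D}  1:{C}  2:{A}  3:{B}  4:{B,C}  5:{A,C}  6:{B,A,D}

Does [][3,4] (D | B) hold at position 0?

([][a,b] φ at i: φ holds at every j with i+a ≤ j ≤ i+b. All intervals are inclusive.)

Check (D | B) at every j in [3,4]:
  j=3: true
  j=4: true
All positions satisfy it → formula holds.

True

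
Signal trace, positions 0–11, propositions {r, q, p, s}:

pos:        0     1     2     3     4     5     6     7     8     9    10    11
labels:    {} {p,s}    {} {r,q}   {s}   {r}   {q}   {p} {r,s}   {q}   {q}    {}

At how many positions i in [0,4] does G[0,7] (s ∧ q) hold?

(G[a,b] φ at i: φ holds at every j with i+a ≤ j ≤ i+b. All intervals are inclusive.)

Evaluate at each i in [0,4]:
  i=0: ✗ (fails at j=0)
  i=1: ✗ (fails at j=1)
  i=2: ✗ (fails at j=2)
  i=3: ✗ (fails at j=3)
  i=4: ✗ (fails at j=4)
Positions where it holds: {} → 0.

0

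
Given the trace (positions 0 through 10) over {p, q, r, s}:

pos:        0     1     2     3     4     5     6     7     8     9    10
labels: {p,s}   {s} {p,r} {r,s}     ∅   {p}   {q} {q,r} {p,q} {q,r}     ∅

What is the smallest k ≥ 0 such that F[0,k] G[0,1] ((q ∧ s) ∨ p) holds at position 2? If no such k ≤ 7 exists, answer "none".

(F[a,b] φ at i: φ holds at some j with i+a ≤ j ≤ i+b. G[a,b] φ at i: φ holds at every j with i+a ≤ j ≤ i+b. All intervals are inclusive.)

Scan j = 2,3,… for G[0,1] ((q ∧ s) ∨ p):
  j=2: fails
  j=3: fails
  j=4: fails
  j=5: fails
  j=6: fails
  j=7: fails
  j=8: fails
  j=9: fails
No j in [2,9] satisfies it → none.

none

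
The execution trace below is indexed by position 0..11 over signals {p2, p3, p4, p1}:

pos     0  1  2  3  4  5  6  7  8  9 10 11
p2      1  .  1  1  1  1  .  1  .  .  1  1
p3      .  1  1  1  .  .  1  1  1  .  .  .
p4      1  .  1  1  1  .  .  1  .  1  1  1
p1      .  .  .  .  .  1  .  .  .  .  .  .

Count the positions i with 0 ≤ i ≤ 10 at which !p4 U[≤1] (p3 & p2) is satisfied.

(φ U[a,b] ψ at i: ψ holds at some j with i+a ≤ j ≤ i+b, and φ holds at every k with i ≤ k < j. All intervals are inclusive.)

Evaluate at each i in [0,10]:
  i=0: ✗ (no rhs in [0,1])
  i=1: ✓ (rhs at j=2; lhs holds on [1,1])
  i=2: ✓ (rhs at j=2)
  i=3: ✓ (rhs at j=3)
  i=4: ✗ (no rhs in [4,5])
  i=5: ✗ (no rhs in [5,6])
  i=6: ✓ (rhs at j=7; lhs holds on [6,6])
  i=7: ✓ (rhs at j=7)
  i=8: ✗ (no rhs in [8,9])
  i=9: ✗ (no rhs in [9,10])
  i=10: ✗ (no rhs in [10,11])
Positions where it holds: {1, 2, 3, 6, 7} → 5.

5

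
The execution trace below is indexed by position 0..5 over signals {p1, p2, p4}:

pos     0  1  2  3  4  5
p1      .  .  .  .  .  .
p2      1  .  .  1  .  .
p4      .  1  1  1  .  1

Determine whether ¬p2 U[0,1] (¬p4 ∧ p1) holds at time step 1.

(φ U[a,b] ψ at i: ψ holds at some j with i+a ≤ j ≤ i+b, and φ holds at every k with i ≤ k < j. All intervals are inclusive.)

No

Need some j in [1,2] with (¬p4 ∧ p1), and ¬p2 at every k in [1,j-1].
  j=1: (¬p4 ∧ p1) false.
  j=2: (¬p4 ∧ p1) false.
No j in the window works → until fails.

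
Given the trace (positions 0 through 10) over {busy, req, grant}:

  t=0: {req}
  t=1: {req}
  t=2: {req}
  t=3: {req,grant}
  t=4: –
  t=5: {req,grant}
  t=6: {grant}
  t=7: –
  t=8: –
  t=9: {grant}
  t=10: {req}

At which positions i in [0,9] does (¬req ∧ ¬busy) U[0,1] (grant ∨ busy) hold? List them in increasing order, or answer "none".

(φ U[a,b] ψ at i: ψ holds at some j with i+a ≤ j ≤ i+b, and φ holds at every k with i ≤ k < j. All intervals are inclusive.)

3, 4, 5, 6, 8, 9

Evaluate at each i in [0,9]:
  i=0: ✗ (no rhs in [0,1])
  i=1: ✗ (no rhs in [1,2])
  i=2: ✗ (lhs fails at k=2 before rhs at j=3)
  i=3: ✓ (rhs at j=3)
  i=4: ✓ (rhs at j=5; lhs holds on [4,4])
  i=5: ✓ (rhs at j=5)
  i=6: ✓ (rhs at j=6)
  i=7: ✗ (no rhs in [7,8])
  i=8: ✓ (rhs at j=9; lhs holds on [8,8])
  i=9: ✓ (rhs at j=9)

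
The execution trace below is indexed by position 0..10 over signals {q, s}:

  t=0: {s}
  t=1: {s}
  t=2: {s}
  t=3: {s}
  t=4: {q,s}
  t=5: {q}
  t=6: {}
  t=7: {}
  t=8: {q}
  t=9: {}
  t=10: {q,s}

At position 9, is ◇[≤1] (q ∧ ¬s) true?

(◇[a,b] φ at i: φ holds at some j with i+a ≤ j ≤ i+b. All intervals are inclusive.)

Check (q ∧ ¬s) at each j in [9,10]:
  j=9: false
  j=10: false
No position in the window satisfies it → formula fails.

Does not hold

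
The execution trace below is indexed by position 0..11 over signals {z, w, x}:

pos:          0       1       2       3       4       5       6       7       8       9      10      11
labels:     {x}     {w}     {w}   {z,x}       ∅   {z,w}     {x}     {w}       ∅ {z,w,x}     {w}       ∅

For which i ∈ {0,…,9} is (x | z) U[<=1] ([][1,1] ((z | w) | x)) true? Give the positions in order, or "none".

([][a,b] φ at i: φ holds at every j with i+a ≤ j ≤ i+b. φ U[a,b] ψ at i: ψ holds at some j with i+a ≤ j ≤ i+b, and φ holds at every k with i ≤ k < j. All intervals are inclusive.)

0, 1, 2, 3, 4, 5, 6, 8, 9

Evaluate at each i in [0,9]:
  i=0: ✓ (rhs at j=0)
  i=1: ✓ (rhs at j=1)
  i=2: ✓ (rhs at j=2)
  i=3: ✓ (rhs at j=4; lhs holds on [3,3])
  i=4: ✓ (rhs at j=4)
  i=5: ✓ (rhs at j=5)
  i=6: ✓ (rhs at j=6)
  i=7: ✗ (lhs fails at k=7 before rhs at j=8)
  i=8: ✓ (rhs at j=8)
  i=9: ✓ (rhs at j=9)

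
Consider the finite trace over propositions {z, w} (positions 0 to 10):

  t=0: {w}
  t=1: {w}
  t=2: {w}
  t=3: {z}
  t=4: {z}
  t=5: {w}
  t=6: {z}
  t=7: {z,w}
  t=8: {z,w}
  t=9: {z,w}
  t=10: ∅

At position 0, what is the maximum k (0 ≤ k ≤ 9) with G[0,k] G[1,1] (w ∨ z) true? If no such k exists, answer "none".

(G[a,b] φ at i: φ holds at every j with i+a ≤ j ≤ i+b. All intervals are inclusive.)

8

G[1,1] (w ∨ z) must hold from j=0 onward; find where it first fails.
  j=0: holds
  j=1: holds
  j=2: holds
  j=3: holds
  j=4: holds
  j=5: holds
  j=6: holds
  j=7: holds
  j=8: holds
  j=9: fails
Holds on [0,8], so largest k = 8.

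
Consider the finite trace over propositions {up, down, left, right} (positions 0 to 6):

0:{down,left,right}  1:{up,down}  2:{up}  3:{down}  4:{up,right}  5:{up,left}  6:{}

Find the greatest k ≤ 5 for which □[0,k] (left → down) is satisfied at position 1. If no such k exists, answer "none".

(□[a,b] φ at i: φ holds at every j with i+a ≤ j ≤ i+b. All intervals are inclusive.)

3

(left → down) must hold from j=1 onward; find where it first fails.
  j=1: holds
  j=2: holds
  j=3: holds
  j=4: holds
  j=5: fails
Holds on [1,4], so largest k = 3.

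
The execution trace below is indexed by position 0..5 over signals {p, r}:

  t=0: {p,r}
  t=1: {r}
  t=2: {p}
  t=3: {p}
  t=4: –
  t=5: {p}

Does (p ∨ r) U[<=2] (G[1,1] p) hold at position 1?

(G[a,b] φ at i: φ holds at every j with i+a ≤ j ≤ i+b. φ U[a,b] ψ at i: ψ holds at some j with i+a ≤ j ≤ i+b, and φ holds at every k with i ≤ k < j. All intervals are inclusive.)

Need some j in [1,3] with G[1,1] p, and (p ∨ r) at every k in [1,j-1].
  j=1: G[1,1] p holds; no prefix to check → satisfied.

Holds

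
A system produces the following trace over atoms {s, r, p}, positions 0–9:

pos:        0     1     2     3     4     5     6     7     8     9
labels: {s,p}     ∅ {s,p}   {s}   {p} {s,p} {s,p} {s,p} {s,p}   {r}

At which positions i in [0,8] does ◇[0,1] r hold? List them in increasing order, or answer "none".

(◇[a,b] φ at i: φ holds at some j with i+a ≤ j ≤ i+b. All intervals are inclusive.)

8

Evaluate at each i in [0,8]:
  i=0: ✗ (none in [0,1])
  i=1: ✗ (none in [1,2])
  i=2: ✗ (none in [2,3])
  i=3: ✗ (none in [3,4])
  i=4: ✗ (none in [4,5])
  i=5: ✗ (none in [5,6])
  i=6: ✗ (none in [6,7])
  i=7: ✗ (none in [7,8])
  i=8: ✓ (witness j=9)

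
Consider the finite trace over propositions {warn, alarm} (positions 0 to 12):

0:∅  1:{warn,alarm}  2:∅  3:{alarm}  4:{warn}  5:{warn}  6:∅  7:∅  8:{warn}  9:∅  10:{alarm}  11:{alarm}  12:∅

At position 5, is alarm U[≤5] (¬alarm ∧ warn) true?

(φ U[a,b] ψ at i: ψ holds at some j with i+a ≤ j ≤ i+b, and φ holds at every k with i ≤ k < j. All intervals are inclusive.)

Yes

Need some j in [5,10] with (¬alarm ∧ warn), and alarm at every k in [5,j-1].
  j=5: (¬alarm ∧ warn) holds; no prefix to check → satisfied.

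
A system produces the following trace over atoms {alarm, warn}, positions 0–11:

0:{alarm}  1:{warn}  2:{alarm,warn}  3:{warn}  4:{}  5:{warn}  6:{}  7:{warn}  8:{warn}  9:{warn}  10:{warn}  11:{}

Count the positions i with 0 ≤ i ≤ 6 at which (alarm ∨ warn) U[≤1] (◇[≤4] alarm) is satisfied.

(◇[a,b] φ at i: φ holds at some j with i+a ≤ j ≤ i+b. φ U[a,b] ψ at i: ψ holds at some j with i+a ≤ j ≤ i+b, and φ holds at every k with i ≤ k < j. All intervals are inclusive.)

3

Evaluate at each i in [0,6]:
  i=0: ✓ (rhs at j=0)
  i=1: ✓ (rhs at j=1)
  i=2: ✓ (rhs at j=2)
  i=3: ✗ (no rhs in [3,4])
  i=4: ✗ (no rhs in [4,5])
  i=5: ✗ (no rhs in [5,6])
  i=6: ✗ (no rhs in [6,7])
Positions where it holds: {0, 1, 2} → 3.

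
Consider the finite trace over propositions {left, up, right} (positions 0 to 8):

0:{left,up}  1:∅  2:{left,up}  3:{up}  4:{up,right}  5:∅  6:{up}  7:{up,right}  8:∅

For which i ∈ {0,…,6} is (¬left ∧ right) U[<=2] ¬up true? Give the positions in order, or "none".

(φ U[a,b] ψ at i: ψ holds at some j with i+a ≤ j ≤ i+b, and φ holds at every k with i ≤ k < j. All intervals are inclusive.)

Evaluate at each i in [0,6]:
  i=0: ✗ (lhs fails at k=0 before rhs at j=1)
  i=1: ✓ (rhs at j=1)
  i=2: ✗ (no rhs in [2,4])
  i=3: ✗ (lhs fails at k=3 before rhs at j=5)
  i=4: ✓ (rhs at j=5; lhs holds on [4,4])
  i=5: ✓ (rhs at j=5)
  i=6: ✗ (lhs fails at k=6 before rhs at j=8)

1, 4, 5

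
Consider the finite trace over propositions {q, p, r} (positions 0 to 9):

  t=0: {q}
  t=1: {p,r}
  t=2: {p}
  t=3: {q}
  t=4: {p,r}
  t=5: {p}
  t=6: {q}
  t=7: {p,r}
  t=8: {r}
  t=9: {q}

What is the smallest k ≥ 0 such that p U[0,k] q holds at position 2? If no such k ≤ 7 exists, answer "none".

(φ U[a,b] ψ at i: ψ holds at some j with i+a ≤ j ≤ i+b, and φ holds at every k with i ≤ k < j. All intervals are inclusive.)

1

Need earliest j ≥ 2 with q, and p at every k in [2,j-1].
  j=2: rhs fails.
  j=3: rhs holds; lhs holds on [2,2]. k = 1.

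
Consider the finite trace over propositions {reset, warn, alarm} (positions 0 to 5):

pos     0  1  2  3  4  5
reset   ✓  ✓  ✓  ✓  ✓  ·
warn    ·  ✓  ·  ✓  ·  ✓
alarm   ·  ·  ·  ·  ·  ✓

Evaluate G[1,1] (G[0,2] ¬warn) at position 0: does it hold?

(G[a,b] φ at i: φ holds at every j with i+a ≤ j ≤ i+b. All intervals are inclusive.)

Does not hold

Check G[0,2] ¬warn at every j in [1,1]:
  j=1: fails at 1
Fails at j=1 → formula fails.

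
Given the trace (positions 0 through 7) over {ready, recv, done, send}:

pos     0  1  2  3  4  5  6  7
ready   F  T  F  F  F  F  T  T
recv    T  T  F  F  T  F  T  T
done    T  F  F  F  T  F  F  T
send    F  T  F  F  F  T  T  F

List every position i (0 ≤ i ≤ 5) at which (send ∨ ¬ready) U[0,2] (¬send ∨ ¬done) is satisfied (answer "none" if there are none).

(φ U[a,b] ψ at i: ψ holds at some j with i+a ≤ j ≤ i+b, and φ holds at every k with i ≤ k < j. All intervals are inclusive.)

0, 1, 2, 3, 4, 5

Evaluate at each i in [0,5]:
  i=0: ✓ (rhs at j=0)
  i=1: ✓ (rhs at j=1)
  i=2: ✓ (rhs at j=2)
  i=3: ✓ (rhs at j=3)
  i=4: ✓ (rhs at j=4)
  i=5: ✓ (rhs at j=5)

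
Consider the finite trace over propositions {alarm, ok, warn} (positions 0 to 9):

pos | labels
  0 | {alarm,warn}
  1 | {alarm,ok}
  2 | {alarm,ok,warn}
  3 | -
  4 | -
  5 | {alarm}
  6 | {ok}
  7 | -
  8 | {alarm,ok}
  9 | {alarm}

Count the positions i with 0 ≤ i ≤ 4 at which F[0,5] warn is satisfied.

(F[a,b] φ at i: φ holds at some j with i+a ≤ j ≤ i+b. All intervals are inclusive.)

Evaluate at each i in [0,4]:
  i=0: ✓ (witness j=0)
  i=1: ✓ (witness j=2)
  i=2: ✓ (witness j=2)
  i=3: ✗ (none in [3,8])
  i=4: ✗ (none in [4,9])
Positions where it holds: {0, 1, 2} → 3.

3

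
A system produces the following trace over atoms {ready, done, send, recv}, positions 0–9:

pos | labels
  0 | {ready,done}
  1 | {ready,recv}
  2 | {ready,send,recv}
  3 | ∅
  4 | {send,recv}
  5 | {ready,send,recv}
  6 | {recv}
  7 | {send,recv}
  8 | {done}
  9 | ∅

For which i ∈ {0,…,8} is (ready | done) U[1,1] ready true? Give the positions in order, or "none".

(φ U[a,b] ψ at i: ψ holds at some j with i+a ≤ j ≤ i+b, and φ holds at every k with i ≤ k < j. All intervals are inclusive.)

0, 1

Evaluate at each i in [0,8]:
  i=0: ✓ (rhs at j=1; lhs holds on [0,0])
  i=1: ✓ (rhs at j=2; lhs holds on [1,1])
  i=2: ✗ (no rhs in [3,3])
  i=3: ✗ (no rhs in [4,4])
  i=4: ✗ (lhs fails at k=4 before rhs at j=5)
  i=5: ✗ (no rhs in [6,6])
  i=6: ✗ (no rhs in [7,7])
  i=7: ✗ (no rhs in [8,8])
  i=8: ✗ (no rhs in [9,9])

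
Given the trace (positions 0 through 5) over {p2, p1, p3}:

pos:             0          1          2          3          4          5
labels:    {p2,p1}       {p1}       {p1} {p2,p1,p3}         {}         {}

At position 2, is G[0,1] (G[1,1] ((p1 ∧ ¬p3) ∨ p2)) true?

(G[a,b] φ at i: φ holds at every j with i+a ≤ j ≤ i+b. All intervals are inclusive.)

Does not hold

Check G[1,1] ((p1 ∧ ¬p3) ∨ p2) at every j in [2,3]:
  j=2: holds on [3,3]
  j=3: fails at 4
Fails at j=3 → formula fails.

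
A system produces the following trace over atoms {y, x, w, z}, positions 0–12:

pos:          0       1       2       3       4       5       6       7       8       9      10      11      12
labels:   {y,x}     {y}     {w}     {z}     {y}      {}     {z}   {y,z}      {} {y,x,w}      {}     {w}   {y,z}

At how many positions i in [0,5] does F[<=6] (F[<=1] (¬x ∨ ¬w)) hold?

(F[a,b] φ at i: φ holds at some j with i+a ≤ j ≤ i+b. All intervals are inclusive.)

6

Evaluate at each i in [0,5]:
  i=0: ✓ (witness j=0)
  i=1: ✓ (witness j=1)
  i=2: ✓ (witness j=2)
  i=3: ✓ (witness j=3)
  i=4: ✓ (witness j=4)
  i=5: ✓ (witness j=5)
Positions where it holds: {0, 1, 2, 3, 4, 5} → 6.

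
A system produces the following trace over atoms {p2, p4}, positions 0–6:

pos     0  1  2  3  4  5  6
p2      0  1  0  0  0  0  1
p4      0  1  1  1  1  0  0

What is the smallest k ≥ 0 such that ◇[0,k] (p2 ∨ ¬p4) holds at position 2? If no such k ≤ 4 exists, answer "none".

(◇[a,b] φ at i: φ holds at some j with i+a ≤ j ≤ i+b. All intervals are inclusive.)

Scan j = 2,3,… for (p2 ∨ ¬p4):
  j=2: fails
  j=3: fails
  j=4: fails
  j=5: holds
First hit at j=5, so smallest k = 5-2 = 3.

3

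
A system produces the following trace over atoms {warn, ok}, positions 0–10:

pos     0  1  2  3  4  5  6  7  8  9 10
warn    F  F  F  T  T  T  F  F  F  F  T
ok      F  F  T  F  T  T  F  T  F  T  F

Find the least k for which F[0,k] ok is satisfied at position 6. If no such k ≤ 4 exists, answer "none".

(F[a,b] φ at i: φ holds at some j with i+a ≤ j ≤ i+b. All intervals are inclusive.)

Scan j = 6,7,… for ok:
  j=6: fails
  j=7: holds
First hit at j=7, so smallest k = 7-6 = 1.

1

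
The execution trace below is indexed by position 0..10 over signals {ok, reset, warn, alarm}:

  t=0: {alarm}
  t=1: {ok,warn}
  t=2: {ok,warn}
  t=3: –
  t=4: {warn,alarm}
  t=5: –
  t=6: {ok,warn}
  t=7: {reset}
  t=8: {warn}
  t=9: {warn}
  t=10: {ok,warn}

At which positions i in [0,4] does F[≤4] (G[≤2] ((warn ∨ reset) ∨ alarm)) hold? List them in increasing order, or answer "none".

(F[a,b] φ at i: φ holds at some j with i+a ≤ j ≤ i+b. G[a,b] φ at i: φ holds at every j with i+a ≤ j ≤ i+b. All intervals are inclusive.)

0, 2, 3, 4

Evaluate at each i in [0,4]:
  i=0: ✓ (witness j=0)
  i=1: ✗ (none in [1,5])
  i=2: ✓ (witness j=6)
  i=3: ✓ (witness j=6)
  i=4: ✓ (witness j=6)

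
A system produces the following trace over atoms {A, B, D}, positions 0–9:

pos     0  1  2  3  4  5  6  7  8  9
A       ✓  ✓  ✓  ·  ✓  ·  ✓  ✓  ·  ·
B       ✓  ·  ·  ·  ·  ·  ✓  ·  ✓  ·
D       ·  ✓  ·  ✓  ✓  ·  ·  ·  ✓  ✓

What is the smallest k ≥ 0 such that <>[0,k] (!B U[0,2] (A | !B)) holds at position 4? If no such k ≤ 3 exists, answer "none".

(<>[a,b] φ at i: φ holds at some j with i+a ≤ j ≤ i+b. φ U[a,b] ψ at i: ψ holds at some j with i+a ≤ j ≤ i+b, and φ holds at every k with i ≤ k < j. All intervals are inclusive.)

0

Scan j = 4,5,… for (!B U[0,2] (A | !B)):
  j=4: holds
First hit at j=4, so smallest k = 4-4 = 0.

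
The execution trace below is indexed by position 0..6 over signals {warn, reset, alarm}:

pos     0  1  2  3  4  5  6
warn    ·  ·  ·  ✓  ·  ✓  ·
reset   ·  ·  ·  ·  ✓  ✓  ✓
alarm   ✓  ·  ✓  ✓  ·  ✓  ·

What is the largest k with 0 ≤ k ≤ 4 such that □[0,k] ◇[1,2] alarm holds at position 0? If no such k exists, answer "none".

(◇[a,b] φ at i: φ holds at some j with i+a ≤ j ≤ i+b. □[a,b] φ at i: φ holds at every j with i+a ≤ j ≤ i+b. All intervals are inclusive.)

◇[1,2] alarm must hold from j=0 onward; find where it first fails.
  j=0: holds
  j=1: holds
  j=2: holds
  j=3: holds
  j=4: holds
Holds through j=4; largest k = 4.

4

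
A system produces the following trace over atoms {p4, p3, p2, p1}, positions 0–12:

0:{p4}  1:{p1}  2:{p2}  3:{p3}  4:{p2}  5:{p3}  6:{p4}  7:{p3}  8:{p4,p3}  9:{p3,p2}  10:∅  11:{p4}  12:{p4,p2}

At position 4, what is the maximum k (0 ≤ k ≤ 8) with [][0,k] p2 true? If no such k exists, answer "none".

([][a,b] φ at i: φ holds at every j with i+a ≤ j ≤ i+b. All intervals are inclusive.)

p2 must hold from j=4 onward; find where it first fails.
  j=4: holds
  j=5: fails
Holds on [4,4], so largest k = 0.

0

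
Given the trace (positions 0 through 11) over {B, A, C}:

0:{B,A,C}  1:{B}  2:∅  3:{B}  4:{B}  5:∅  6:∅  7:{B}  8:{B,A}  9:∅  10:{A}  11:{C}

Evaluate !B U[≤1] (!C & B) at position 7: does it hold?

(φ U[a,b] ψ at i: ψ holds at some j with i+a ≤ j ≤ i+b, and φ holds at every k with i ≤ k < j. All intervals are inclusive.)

Holds

Need some j in [7,8] with (!C & B), and !B at every k in [7,j-1].
  j=7: (!C & B) holds; no prefix to check → satisfied.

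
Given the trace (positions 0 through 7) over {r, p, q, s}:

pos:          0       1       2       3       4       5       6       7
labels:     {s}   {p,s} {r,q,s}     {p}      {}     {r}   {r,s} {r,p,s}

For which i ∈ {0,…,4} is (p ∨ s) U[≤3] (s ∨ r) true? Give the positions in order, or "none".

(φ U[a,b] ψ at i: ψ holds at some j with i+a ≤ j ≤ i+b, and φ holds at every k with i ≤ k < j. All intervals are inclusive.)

0, 1, 2

Evaluate at each i in [0,4]:
  i=0: ✓ (rhs at j=0)
  i=1: ✓ (rhs at j=1)
  i=2: ✓ (rhs at j=2)
  i=3: ✗ (lhs fails at k=4 before rhs at j=5)
  i=4: ✗ (lhs fails at k=4 before rhs at j=5)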